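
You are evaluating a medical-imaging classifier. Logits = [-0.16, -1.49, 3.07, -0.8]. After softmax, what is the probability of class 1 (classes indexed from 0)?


Exponentials: e^-0.16=0.8521, e^-1.49=0.2254, e^3.07=21.5419, e^-0.8=0.4493
Sum = 23.0687
Softmax = [0.0369, 0.0098, 0.9338, 0.0195]
p[1] = 0.2254/23.0687 = 0.0098

0.0098


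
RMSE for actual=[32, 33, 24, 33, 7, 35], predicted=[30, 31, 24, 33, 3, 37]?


MSE = 28/6 = 4.6667
RMSE = √(28/6) = 2.1602

2.1602


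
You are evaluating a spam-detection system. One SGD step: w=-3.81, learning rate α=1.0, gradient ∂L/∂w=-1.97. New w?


w_new = w - α·∇
= -3.81 - 1.0·-1.97
= -3.81 + 1.97
= -1.84

-1.84


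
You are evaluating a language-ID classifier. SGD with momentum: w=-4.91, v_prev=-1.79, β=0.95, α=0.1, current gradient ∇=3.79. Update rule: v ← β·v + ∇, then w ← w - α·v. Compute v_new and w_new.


v_new = 0.95·-1.79 + 3.79 = -1.7005 + 3.79 = 2.0895
w_new = -4.91 - 0.1·2.0895 = -4.91 - 0.20895 = -5.11895

v_new=2.0895, w_new=-5.11895


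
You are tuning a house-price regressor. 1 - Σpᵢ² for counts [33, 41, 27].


Probabilities: [33/101, 41/101, 27/101] ≈ [0.3267, 0.4059, 0.2673]
Σpᵢ² = (1089 + 1681 + 729)/101² = 3499/10201
Gini = 1 - Σpᵢ² = 1 - 3499/10201 = 0.657

0.657


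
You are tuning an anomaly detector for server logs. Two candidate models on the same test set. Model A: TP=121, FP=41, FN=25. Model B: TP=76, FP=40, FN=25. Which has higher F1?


Model A: P=121/162=0.7469, R=121/146=0.8288, F1=2PR/(P+R)=2TP/(2TP+FP+FN)=242/308=0.7857
Model B: P=76/116=0.6552, R=76/101=0.7525, F1=2PR/(P+R)=2TP/(2TP+FP+FN)=152/217=0.7005
0.7857 > 0.7005 → Model A

Model A


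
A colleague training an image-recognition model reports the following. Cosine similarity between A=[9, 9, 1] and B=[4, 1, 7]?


A·B = 9·4 + 9·1 + 1·7 = 52
‖A‖ = √163 = 12.7671, ‖B‖ = √66 = 8.124
cos = 52/(√163·√66) = 52/√10758 = 0.5013

0.5013


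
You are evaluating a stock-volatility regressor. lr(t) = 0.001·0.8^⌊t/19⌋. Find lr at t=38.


n_drops = ⌊38/19⌋ = 2
lr = 0.001·0.8^2 = 0.001·0.64 = 0.00064

0.00064


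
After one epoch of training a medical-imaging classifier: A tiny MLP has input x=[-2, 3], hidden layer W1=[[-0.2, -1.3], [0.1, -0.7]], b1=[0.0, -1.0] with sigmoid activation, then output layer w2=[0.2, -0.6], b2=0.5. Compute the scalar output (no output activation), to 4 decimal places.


z1[0] = (-0.2)·(-2) + (-1.3)·(3) + 0.0 = -3.5
z1[1] = (0.1)·(-2) + (-0.7)·(3) - 1.0 = -3.3
h = sigmoid(z1) = [0.0293, 0.0356]
output = (0.2)·(0.0293) + (-0.6)·(0.0356) + 0.5 = 0.4845

0.4845


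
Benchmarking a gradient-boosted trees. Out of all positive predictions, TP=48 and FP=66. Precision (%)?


Precision = TP/(TP+FP)
= 48/(48+66)
= 48/114 = 42.11%

42.11%


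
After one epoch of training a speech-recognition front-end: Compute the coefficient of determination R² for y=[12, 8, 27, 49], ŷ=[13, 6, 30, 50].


ȳ = 24
SS_res = Σ(y-ŷ)² = 15
SS_tot = Σ(y-ȳ)² = 1034
R² = 1 - SS_res/SS_tot = 1 - 0.0145 = 0.9855

0.9855


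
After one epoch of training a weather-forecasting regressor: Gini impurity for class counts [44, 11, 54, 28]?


Probabilities: [44/137, 11/137, 54/137, 28/137] ≈ [0.3212, 0.0803, 0.3942, 0.2044]
Σpᵢ² = (1936 + 121 + 2916 + 784)/137² = 5757/18769
Gini = 1 - Σpᵢ² = 1 - 5757/18769 = 0.6933

0.6933


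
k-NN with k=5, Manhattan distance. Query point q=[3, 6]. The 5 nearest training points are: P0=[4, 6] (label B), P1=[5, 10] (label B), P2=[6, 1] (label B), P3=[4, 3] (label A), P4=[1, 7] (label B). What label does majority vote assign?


d(q,P0) = 1  (label B)
d(q,P1) = 6  (label B)
d(q,P2) = 8  (label B)
d(q,P3) = 4  (label A)
d(q,P4) = 3  (label B)
Votes: A=1, B=4
Majority → B

B


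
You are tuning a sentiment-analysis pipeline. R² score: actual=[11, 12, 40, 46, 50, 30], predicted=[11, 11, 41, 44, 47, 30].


ȳ = 31.5
SS_res = Σ(y-ŷ)² = 15
SS_tot = Σ(y-ȳ)² = 1427.5
R² = 1 - SS_res/SS_tot = 1 - 0.0105 = 0.9895

0.9895


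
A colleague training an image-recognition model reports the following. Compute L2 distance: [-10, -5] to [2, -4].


d = √((-10-2)² + (-5+ 4)²)
  = √(144 + 1)
  = √145 = 12.0416

12.0416


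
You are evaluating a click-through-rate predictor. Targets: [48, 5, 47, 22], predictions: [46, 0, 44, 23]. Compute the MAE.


Absolute errors: |48-46|=2, |5-0|=5, |47-44|=3, |22-23|=1
Sum = 11
MAE = 11/4 = 11/4

11/4


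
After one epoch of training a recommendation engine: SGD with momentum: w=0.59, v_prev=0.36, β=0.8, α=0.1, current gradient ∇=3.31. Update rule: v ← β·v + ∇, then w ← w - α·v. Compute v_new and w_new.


v_new = 0.8·0.36 + 3.31 = 0.288 + 3.31 = 3.598
w_new = 0.59 - 0.1·3.598 = 0.59 - 0.3598 = 0.2302

v_new=3.598, w_new=0.2302


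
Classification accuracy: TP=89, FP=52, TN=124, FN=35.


Accuracy = (TP+TN)/(TP+TN+FP+FN)
= (89+124)/(300)
= 213/300 = 71.0%

71.0%


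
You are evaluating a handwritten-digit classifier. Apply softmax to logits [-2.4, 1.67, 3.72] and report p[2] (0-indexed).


Exponentials: e^-2.4=0.0907, e^1.67=5.3122, e^3.72=41.2644
Sum = 46.6673
Softmax = [0.0019, 0.1138, 0.8842]
p[2] = 41.2644/46.6673 = 0.8842

0.8842


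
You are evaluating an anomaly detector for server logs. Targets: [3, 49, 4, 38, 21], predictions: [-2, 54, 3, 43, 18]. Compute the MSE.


Squared errors: (3+ 2)²=25, (49-54)²=25, (4-3)²=1, (38-43)²=25, (21-18)²=9
Sum = 85
MSE = 85/5 = 17

17


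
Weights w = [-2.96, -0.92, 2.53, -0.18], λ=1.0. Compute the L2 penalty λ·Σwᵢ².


‖w‖₂² = (-2.96)² + (-0.92)² + (2.53)² + (-0.18)²
     = 8.7616 + 0.8464 + 6.4009 + 0.0324
     = 16.0413
λ·‖w‖₂² = 1.0·16.0413 = 16.0413

16.0413


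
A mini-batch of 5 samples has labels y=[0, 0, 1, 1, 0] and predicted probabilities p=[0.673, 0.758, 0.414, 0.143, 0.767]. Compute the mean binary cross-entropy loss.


L[0] = -ln(1-0.673) = -ln(0.327) = 1.1178
L[1] = -ln(1-0.758) = -ln(0.242) = 1.4188
L[2] = -ln(0.414) = 0.8819
L[3] = -ln(0.143) = 1.9449
L[4] = -ln(1-0.767) = -ln(0.233) = 1.4567
mean = (1.1178 + 1.4188 + 0.8819 + 1.9449 + 1.4567)/5 = 1.364

1.364


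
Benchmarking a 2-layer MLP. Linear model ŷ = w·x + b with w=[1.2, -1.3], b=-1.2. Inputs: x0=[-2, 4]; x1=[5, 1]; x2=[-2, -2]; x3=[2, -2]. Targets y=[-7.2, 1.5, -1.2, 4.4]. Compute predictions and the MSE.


ŷ0 = (1.2)·(-2) + (-1.3)·(4) - 1.2 = -8.8
ŷ1 = (1.2)·(5) + (-1.3)·(1) - 1.2 = 3.5
ŷ2 = (1.2)·(-2) + (-1.3)·(-2) - 1.2 = -1.0
ŷ3 = (1.2)·(2) + (-1.3)·(-2) - 1.2 = 3.8
errors² = [2.56, 4.0, 0.04, 0.36]
MSE = 6.9600/4 = 1.74

1.74


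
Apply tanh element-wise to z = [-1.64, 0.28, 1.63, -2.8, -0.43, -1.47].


tanh(-1.64) = -0.9275
tanh(0.28) = 0.2729
tanh(1.63) = 0.9261
tanh(-2.8) = -0.9926
tanh(-0.43) = -0.4053
tanh(-1.47) = -0.8996
result = [-0.9275, 0.2729, 0.9261, -0.9926, -0.4053, -0.8996]

[-0.9275, 0.2729, 0.9261, -0.9926, -0.4053, -0.8996]


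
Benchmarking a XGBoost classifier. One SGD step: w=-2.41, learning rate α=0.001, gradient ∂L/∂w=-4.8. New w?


w_new = w - α·∇
= -2.41 - 0.001·-4.8
= -2.41 + 0.0048
= -2.4052

-2.4052


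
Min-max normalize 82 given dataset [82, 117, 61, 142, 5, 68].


min=5, max=142
(82-5)/(142-5) = 77/137 = 0.562

0.562


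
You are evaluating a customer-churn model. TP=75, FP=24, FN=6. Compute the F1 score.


Precision = 75/99 = 0.7576
Recall = 75/81 = 0.9259
F1 = 2·P·R/(P+R) = 2·TP/(2·TP+FP+FN) = 150/(150+24+6) = 150/180 = 0.8333

0.8333


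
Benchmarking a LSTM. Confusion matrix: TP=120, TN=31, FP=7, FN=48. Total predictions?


Total = TP + TN + FP + FN
= 120 + 31 + 7 + 48
= 206
(Predicted positive: 127, predicted negative: 79)

206


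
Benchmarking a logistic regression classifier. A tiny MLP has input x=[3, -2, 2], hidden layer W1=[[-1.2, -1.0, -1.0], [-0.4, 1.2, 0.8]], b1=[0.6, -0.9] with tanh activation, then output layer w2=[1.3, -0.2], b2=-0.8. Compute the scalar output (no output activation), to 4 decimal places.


z1[0] = (-1.2)·(3) + (-1.0)·(-2) + (-1.0)·(2) + 0.6 = -3.0
z1[1] = (-0.4)·(3) + (1.2)·(-2) + (0.8)·(2) - 0.9 = -2.9
h = tanh(z1) = [-0.9951, -0.994]
output = (1.3)·(-0.9951) + (-0.2)·(-0.994) - 0.8 = -1.8948

-1.8948


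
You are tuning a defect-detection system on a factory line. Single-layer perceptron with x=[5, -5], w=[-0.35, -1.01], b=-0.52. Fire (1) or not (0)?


z = (5)·(-0.35) + (-5)·(-1.01) - 0.52
  = 2.78
step(z) = 1 (z≥0)

1


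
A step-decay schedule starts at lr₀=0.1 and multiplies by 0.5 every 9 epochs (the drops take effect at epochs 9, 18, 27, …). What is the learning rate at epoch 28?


n_drops = ⌊28/9⌋ = 3
lr = 0.1·0.5^3 = 0.1·0.125 = 0.0125

0.0125


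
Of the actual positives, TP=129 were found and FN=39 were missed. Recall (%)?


Recall = TP/(TP+FN)
= 129/(129+39)
= 129/168 = 76.79%

76.79%


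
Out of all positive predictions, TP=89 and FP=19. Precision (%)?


Precision = TP/(TP+FP)
= 89/(89+19)
= 89/108 = 82.41%

82.41%


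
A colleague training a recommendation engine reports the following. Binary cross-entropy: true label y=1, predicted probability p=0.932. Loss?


BCE = -[y·ln(p) + (1-y)·ln(1-p)]
= -1·ln(0.932) - 0
= -ln(0.932) = 0.0704

0.0704


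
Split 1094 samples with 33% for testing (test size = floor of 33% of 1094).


Test = ⌊1094·33/100⌋ = 361
Train = 1094 - 361 = 733

Train: 733, Test: 361


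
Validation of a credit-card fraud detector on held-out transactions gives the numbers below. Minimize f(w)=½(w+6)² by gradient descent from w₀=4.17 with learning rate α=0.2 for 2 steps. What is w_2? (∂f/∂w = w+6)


step 1: grad = 4.17+6 = 10.17; w = 4.17 - 0.2·(10.17) = 2.136
step 2: grad = 2.136+6 = 8.136; w = 2.136 - 0.2·(8.136) = 0.5088

0.5088


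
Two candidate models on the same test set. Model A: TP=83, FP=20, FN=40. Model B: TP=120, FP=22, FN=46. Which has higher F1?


Model A: P=83/103=0.8058, R=83/123=0.6748, F1=2PR/(P+R)=2TP/(2TP+FP+FN)=166/226=0.7345
Model B: P=120/142=0.8451, R=120/166=0.7229, F1=2PR/(P+R)=2TP/(2TP+FP+FN)=240/308=0.7792
0.7345 < 0.7792 → Model B

Model B


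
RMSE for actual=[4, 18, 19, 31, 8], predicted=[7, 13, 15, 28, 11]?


MSE = 68/5 = 13.6
RMSE = √(68/5) = 3.6878

3.6878


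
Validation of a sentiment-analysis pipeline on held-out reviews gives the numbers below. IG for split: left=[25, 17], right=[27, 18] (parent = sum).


Parent = [52, 35], H_parent = 0.9723
H_left = 0.9737 (n=42), H_right = 0.971 (n=45)
H_children = (42/87)·0.9737 + (45/87)·0.971 = 0.9723
IG = 0.9723 - 0.9723 = 0.0

0.0


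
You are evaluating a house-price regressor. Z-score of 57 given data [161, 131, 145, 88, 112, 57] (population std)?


μ = 115.6667, σ = 35.0508
z = (57 - 115.6667)/35.0508 = -1.6738

-1.6738


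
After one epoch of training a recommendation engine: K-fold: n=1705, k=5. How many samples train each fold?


Fold size = 1705/5 = 341
Training per fold = 1705 - 341 = 1364

1364


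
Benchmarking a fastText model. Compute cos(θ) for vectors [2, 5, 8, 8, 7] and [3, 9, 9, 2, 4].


A·B = 2·3 + 5·9 + 8·9 + 8·2 + 7·4 = 167
‖A‖ = √206 = 14.3527, ‖B‖ = √191 = 13.8203
cos = 167/(√206·√191) = 167/√39346 = 0.8419

0.8419


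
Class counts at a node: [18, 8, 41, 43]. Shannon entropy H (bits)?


Probabilities: [18/110, 8/110, 41/110, 43/110] ≈ [0.1636, 0.0727, 0.3727, 0.3909]
H = -((18/110)·log₂(18/110) + (8/110)·log₂(8/110) + (41/110)·log₂(41/110) + (43/110)·log₂(43/110))
  = 1.7627 bits

1.7627 bits


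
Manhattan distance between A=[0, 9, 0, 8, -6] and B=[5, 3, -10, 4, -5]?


d = |0-5| + |9-3| + |0+ 10| + |8-4| + |-6+ 5|
  = 5 + 6 + 10 + 4 + 1
  = 26

26


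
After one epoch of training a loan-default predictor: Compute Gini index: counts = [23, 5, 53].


Probabilities: [23/81, 5/81, 53/81] ≈ [0.284, 0.0617, 0.6543]
Σpᵢ² = (529 + 25 + 2809)/81² = 3363/6561
Gini = 1 - Σpᵢ² = 1 - 3363/6561 = 0.4874

0.4874


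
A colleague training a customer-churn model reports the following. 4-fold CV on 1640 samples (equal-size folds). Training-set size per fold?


Fold size = 1640/4 = 410
Training per fold = 1640 - 410 = 1230

1230


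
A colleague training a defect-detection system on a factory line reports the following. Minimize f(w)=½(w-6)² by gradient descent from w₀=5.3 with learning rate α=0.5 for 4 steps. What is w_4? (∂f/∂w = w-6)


step 1: grad = 5.3-6 = -0.7; w = 5.3 - 0.5·(-0.7) = 5.65
step 2: grad = 5.65-6 = -0.35; w = 5.65 - 0.5·(-0.35) = 5.825
step 3: grad = 5.825-6 = -0.175; w = 5.825 - 0.5·(-0.175) = 5.9125
step 4: grad = 5.9125-6 = -0.0875; w = 5.9125 - 0.5·(-0.0875) = 5.95625

5.95625


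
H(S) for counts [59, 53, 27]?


Probabilities: [59/139, 53/139, 27/139] ≈ [0.4245, 0.3813, 0.1942]
H = -((59/139)·log₂(59/139) + (53/139)·log₂(53/139) + (27/139)·log₂(27/139))
  = 1.5144 bits

1.5144 bits


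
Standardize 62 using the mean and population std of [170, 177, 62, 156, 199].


μ = 152.8, σ = 47.478
z = (62 - 152.8)/47.478 = -1.9125

-1.9125


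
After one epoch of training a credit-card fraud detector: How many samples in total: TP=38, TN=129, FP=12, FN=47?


Total = TP + TN + FP + FN
= 38 + 129 + 12 + 47
= 226
(Predicted positive: 50, predicted negative: 176)

226


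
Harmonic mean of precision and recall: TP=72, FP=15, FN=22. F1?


Precision = 72/87 = 0.8276
Recall = 72/94 = 0.766
F1 = 2·P·R/(P+R) = 2·TP/(2·TP+FP+FN) = 144/(144+15+22) = 144/181 = 0.7956

0.7956


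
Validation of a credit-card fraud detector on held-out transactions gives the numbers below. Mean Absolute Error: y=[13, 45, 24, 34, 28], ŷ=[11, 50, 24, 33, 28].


Absolute errors: |13-11|=2, |45-50|=5, |24-24|=0, |34-33|=1, |28-28|=0
Sum = 8
MAE = 8/5 = 8/5

8/5


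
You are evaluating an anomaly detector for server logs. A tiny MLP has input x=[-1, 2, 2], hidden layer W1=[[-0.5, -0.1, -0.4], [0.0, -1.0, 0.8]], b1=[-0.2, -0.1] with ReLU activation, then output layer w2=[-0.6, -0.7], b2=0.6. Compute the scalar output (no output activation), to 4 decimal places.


z1[0] = (-0.5)·(-1) + (-0.1)·(2) + (-0.4)·(2) - 0.2 = -0.7
z1[1] = (0.0)·(-1) + (-1.0)·(2) + (0.8)·(2) - 0.1 = -0.5
h = ReLU(z1) = [0.0, 0.0]
output = (-0.6)·(0.0) + (-0.7)·(0.0) + 0.6 = 0.6

0.6


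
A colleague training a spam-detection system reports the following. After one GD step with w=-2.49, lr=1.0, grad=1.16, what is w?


w_new = w - α·∇
= -2.49 - 1.0·1.16
= -2.49 - 1.16
= -3.65

-3.65


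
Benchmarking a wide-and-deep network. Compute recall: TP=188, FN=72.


Recall = TP/(TP+FN)
= 188/(188+72)
= 188/260 = 72.31%

72.31%


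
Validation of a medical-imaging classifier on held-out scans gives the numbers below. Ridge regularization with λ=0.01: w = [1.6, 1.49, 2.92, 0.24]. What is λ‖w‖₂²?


‖w‖₂² = (1.6)² + (1.49)² + (2.92)² + (0.24)²
     = 2.56 + 2.2201 + 8.5264 + 0.0576
     = 13.3641
λ·‖w‖₂² = 0.01·13.3641 = 0.133641

0.133641


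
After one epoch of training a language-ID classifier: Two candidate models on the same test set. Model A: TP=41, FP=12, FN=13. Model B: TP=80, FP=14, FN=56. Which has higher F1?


Model A: P=41/53=0.7736, R=41/54=0.7593, F1=2PR/(P+R)=2TP/(2TP+FP+FN)=82/107=0.7664
Model B: P=80/94=0.8511, R=80/136=0.5882, F1=2PR/(P+R)=2TP/(2TP+FP+FN)=160/230=0.6957
0.7664 > 0.6957 → Model A

Model A


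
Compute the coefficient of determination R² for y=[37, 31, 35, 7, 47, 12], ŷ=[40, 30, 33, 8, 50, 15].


ȳ = 28.1667
SS_res = Σ(y-ŷ)² = 33
SS_tot = Σ(y-ȳ)² = 1196.83
R² = 1 - SS_res/SS_tot = 1 - 0.0276 = 0.9724

0.9724


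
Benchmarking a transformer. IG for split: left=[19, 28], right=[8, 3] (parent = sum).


Parent = [27, 31], H_parent = 0.9966
H_left = 0.9734 (n=47), H_right = 0.8454 (n=11)
H_children = (47/58)·0.9734 + (11/58)·0.8454 = 0.9491
IG = 0.9966 - 0.9491 = 0.0475

0.0475


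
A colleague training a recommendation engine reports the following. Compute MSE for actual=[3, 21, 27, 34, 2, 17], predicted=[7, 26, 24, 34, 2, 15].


Squared errors: (3-7)²=16, (21-26)²=25, (27-24)²=9, (34-34)²=0, (2-2)²=0, (17-15)²=4
Sum = 54
MSE = 54/6 = 9

9


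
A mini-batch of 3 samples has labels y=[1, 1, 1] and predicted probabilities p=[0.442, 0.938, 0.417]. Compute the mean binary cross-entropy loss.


L[0] = -ln(0.442) = 0.8164
L[1] = -ln(0.938) = 0.064
L[2] = -ln(0.417) = 0.8747
mean = (0.8164 + 0.064 + 0.8747)/3 = 0.585

0.585


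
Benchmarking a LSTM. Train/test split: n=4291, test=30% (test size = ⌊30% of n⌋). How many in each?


Test = ⌊4291·30/100⌋ = 1287
Train = 4291 - 1287 = 3004

Train: 3004, Test: 1287


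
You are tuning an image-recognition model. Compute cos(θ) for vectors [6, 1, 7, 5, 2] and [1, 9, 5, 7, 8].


A·B = 6·1 + 1·9 + 7·5 + 5·7 + 2·8 = 101
‖A‖ = √115 = 10.7238, ‖B‖ = √220 = 14.8324
cos = 101/(√115·√220) = 101/√25300 = 0.635

0.635


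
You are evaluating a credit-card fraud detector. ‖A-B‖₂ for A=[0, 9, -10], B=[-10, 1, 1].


d = √((0+ 10)² + (9-1)² + (-10-1)²)
  = √(100 + 64 + 121)
  = √285 = 16.8819

16.8819


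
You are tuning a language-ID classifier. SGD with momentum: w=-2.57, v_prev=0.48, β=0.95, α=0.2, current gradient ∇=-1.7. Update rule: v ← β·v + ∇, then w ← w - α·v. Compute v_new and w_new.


v_new = 0.95·0.48 - 1.7 = 0.456 - 1.7 = -1.244
w_new = -2.57 - 0.2·-1.244 = -2.57 + 0.2488 = -2.3212

v_new=-1.244, w_new=-2.3212


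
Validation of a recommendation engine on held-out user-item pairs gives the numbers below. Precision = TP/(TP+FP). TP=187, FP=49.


Precision = TP/(TP+FP)
= 187/(187+49)
= 187/236 = 79.24%

79.24%


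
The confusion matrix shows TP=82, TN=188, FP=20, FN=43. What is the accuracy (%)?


Accuracy = (TP+TN)/(TP+TN+FP+FN)
= (82+188)/(333)
= 270/333 = 81.08%

81.08%


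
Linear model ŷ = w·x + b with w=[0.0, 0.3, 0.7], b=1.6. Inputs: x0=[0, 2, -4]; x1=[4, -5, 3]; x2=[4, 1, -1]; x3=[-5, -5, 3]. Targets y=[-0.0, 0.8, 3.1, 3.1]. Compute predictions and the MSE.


ŷ0 = (0.0)·(0) + (0.3)·(2) + (0.7)·(-4) + 1.6 = -0.6
ŷ1 = (0.0)·(4) + (0.3)·(-5) + (0.7)·(3) + 1.6 = 2.2
ŷ2 = (0.0)·(4) + (0.3)·(1) + (0.7)·(-1) + 1.6 = 1.2
ŷ3 = (0.0)·(-5) + (0.3)·(-5) + (0.7)·(3) + 1.6 = 2.2
errors² = [0.36, 1.96, 3.61, 0.81]
MSE = 6.7400/4 = 1.685

1.685


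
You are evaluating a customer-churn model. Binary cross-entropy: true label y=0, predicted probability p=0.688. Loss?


BCE = -[y·ln(p) + (1-y)·ln(1-p)]
= -0 - 1·ln(1-0.688)
= -ln(0.312) = 1.1648

1.1648


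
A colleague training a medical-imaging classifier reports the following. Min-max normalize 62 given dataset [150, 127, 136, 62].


min=62, max=150
(62-62)/(150-62) = 0/88 = 0.0

0.0


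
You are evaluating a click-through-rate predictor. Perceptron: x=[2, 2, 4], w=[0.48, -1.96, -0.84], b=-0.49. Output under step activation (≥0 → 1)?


z = (2)·(0.48) + (2)·(-1.96) + (4)·(-0.84) - 0.49
  = -6.81
step(z) = 0 (z<0)

0


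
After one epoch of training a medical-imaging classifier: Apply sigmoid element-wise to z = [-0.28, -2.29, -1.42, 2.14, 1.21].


σ(-0.28) = 1/(1+e^0.28) = 0.4305
σ(-2.29) = 1/(1+e^2.29) = 0.092
σ(-1.42) = 1/(1+e^1.42) = 0.1947
σ(2.14) = 1/(1+e^-2.14) = 0.8947
σ(1.21) = 1/(1+e^-1.21) = 0.7703
result = [0.4305, 0.092, 0.1947, 0.8947, 0.7703]

[0.4305, 0.092, 0.1947, 0.8947, 0.7703]


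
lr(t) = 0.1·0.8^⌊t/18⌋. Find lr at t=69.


n_drops = ⌊69/18⌋ = 3
lr = 0.1·0.8^3 = 0.1·0.512 = 0.0512

0.0512


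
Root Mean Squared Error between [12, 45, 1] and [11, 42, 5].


MSE = 26/3 = 8.6667
RMSE = √(26/3) = 2.9439

2.9439


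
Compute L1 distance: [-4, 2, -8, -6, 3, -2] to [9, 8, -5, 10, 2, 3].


d = |-4-9| + |2-8| + |-8+ 5| + |-6-10| + |3-2| + |-2-3|
  = 13 + 6 + 3 + 16 + 1 + 5
  = 44

44


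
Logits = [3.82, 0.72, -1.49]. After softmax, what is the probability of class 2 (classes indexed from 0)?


Exponentials: e^3.82=45.6042, e^0.72=2.0544, e^-1.49=0.2254
Sum = 47.884
Softmax = [0.9524, 0.0429, 0.0047]
p[2] = 0.2254/47.884 = 0.0047

0.0047


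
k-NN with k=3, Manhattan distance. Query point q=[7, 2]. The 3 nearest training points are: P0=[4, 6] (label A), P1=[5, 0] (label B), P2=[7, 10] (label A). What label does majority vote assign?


d(q,P0) = 7  (label A)
d(q,P1) = 4  (label B)
d(q,P2) = 8  (label A)
Votes: A=2, B=1
Majority → A

A


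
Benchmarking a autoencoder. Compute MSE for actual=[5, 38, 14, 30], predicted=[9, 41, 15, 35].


Squared errors: (5-9)²=16, (38-41)²=9, (14-15)²=1, (30-35)²=25
Sum = 51
MSE = 51/4 = 51/4

51/4


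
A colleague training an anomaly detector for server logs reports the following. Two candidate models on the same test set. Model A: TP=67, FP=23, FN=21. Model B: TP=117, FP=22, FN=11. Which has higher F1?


Model A: P=67/90=0.7444, R=67/88=0.7614, F1=2PR/(P+R)=2TP/(2TP+FP+FN)=134/178=0.7528
Model B: P=117/139=0.8417, R=117/128=0.9141, F1=2PR/(P+R)=2TP/(2TP+FP+FN)=234/267=0.8764
0.7528 < 0.8764 → Model B

Model B


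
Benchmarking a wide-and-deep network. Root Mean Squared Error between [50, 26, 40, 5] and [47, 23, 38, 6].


MSE = 23/4 = 5.75
RMSE = √(23/4) = 2.3979

2.3979


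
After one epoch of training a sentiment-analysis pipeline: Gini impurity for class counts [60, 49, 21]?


Probabilities: [60/130, 49/130, 21/130] ≈ [0.4615, 0.3769, 0.1615]
Σpᵢ² = (3600 + 2401 + 441)/130² = 6442/16900
Gini = 1 - Σpᵢ² = 1 - 6442/16900 = 0.6188

0.6188


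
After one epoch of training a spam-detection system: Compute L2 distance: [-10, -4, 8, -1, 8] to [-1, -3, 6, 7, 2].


d = √((-10+ 1)² + (-4+ 3)² + (8-6)² + (-1-7)² + (8-2)²)
  = √(81 + 1 + 4 + 64 + 36)
  = √186 = 13.6382

13.6382


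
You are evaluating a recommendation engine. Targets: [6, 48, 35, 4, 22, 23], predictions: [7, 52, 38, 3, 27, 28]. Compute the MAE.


Absolute errors: |6-7|=1, |48-52|=4, |35-38|=3, |4-3|=1, |22-27|=5, |23-28|=5
Sum = 19
MAE = 19/6 = 19/6

19/6


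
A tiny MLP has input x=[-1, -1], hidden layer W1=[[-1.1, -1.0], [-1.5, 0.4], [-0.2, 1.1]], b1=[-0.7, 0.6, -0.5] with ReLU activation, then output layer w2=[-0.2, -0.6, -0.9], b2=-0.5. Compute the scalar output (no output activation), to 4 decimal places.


z1[0] = (-1.1)·(-1) + (-1.0)·(-1) - 0.7 = 1.4
z1[1] = (-1.5)·(-1) + (0.4)·(-1) + 0.6 = 1.7
z1[2] = (-0.2)·(-1) + (1.1)·(-1) - 0.5 = -1.4
h = ReLU(z1) = [1.4, 1.7, 0.0]
output = (-0.2)·(1.4) + (-0.6)·(1.7) + (-0.9)·(0.0) - 0.5 = -1.8

-1.8


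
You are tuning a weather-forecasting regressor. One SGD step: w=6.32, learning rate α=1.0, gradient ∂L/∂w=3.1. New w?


w_new = w - α·∇
= 6.32 - 1.0·3.1
= 6.32 - 3.1
= 3.22

3.22


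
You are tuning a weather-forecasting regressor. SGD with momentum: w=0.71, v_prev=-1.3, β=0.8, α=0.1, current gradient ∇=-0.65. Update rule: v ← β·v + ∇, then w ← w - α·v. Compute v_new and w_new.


v_new = 0.8·-1.3 - 0.65 = -1.04 - 0.65 = -1.69
w_new = 0.71 - 0.1·-1.69 = 0.71 + 0.169 = 0.879

v_new=-1.69, w_new=0.879


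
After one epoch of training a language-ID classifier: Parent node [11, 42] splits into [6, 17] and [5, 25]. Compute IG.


Parent = [11, 42], H_parent = 0.7368
H_left = 0.8281 (n=23), H_right = 0.65 (n=30)
H_children = (23/53)·0.8281 + (30/53)·0.65 = 0.7273
IG = 0.7368 - 0.7273 = 0.0095

0.0095


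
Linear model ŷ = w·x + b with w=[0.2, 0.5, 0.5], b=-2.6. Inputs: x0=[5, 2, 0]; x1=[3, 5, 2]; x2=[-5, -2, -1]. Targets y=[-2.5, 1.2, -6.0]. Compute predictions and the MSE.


ŷ0 = (0.2)·(5) + (0.5)·(2) + (0.5)·(0) - 2.6 = -0.6
ŷ1 = (0.2)·(3) + (0.5)·(5) + (0.5)·(2) - 2.6 = 1.5
ŷ2 = (0.2)·(-5) + (0.5)·(-2) + (0.5)·(-1) - 2.6 = -5.1
errors² = [3.61, 0.09, 0.81]
MSE = 4.5100/3 = 1.5033

1.5033


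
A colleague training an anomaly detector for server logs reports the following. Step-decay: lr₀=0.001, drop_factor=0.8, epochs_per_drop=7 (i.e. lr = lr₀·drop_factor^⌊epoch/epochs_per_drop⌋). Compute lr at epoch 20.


n_drops = ⌊20/7⌋ = 2
lr = 0.001·0.8^2 = 0.001·0.64 = 0.00064

0.00064


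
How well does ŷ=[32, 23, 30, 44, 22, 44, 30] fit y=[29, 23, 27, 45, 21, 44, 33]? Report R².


ȳ = 31.7143
SS_res = Σ(y-ŷ)² = 29
SS_tot = Σ(y-ȳ)² = 549.43
R² = 1 - SS_res/SS_tot = 1 - 0.0528 = 0.9472

0.9472


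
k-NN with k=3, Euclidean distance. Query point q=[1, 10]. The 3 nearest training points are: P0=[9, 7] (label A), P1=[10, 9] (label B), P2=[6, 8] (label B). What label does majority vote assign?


d(q,P0) = 8.544  (label A)
d(q,P1) = 9.0554  (label B)
d(q,P2) = 5.3852  (label B)
Votes: A=1, B=2
Majority → B

B


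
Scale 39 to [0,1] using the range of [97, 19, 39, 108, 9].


min=9, max=108
(39-9)/(108-9) = 30/99 = 0.303

0.303


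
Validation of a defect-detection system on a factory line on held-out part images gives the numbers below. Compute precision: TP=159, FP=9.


Precision = TP/(TP+FP)
= 159/(159+9)
= 159/168 = 94.64%

94.64%


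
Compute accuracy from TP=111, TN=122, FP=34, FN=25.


Accuracy = (TP+TN)/(TP+TN+FP+FN)
= (111+122)/(292)
= 233/292 = 79.79%

79.79%


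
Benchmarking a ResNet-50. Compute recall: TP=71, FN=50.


Recall = TP/(TP+FN)
= 71/(71+50)
= 71/121 = 58.68%

58.68%


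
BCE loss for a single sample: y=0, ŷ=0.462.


BCE = -[y·ln(p) + (1-y)·ln(1-p)]
= -0 - 1·ln(1-0.462)
= -ln(0.538) = 0.6199

0.6199


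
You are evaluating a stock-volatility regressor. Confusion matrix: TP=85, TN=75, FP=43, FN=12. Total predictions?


Total = TP + TN + FP + FN
= 85 + 75 + 43 + 12
= 215
(Predicted positive: 128, predicted negative: 87)

215


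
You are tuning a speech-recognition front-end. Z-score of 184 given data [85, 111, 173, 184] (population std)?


μ = 138.25, σ = 41.4691
z = (184 - 138.25)/41.4691 = 1.1032

1.1032


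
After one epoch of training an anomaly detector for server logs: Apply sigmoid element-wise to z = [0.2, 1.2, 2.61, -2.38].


σ(0.2) = 1/(1+e^-0.2) = 0.5498
σ(1.2) = 1/(1+e^-1.2) = 0.7685
σ(2.61) = 1/(1+e^-2.61) = 0.9315
σ(-2.38) = 1/(1+e^2.38) = 0.0847
result = [0.5498, 0.7685, 0.9315, 0.0847]

[0.5498, 0.7685, 0.9315, 0.0847]


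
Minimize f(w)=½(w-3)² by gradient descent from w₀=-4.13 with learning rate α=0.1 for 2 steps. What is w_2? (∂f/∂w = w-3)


step 1: grad = -4.13-3 = -7.13; w = -4.13 - 0.1·(-7.13) = -3.417
step 2: grad = -3.417-3 = -6.417; w = -3.417 - 0.1·(-6.417) = -2.7753

-2.7753


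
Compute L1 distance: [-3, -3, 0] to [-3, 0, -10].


d = |-3+ 3| + |-3-0| + |0+ 10|
  = 0 + 3 + 10
  = 13

13


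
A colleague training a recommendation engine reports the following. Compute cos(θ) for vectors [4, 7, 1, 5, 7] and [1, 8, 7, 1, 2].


A·B = 4·1 + 7·8 + 1·7 + 5·1 + 7·2 = 86
‖A‖ = √140 = 11.8322, ‖B‖ = √119 = 10.9087
cos = 86/(√140·√119) = 86/√16660 = 0.6663

0.6663


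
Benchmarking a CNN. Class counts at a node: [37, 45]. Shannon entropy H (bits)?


Probabilities: [37/82, 45/82] ≈ [0.4512, 0.5488]
H = -((37/82)·log₂(37/82) + (45/82)·log₂(45/82))
  = 0.9931 bits

0.9931 bits


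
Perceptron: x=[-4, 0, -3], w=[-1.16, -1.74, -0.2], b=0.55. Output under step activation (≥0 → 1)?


z = (-4)·(-1.16) + (0)·(-1.74) + (-3)·(-0.2) + 0.55
  = 5.79
step(z) = 1 (z≥0)

1


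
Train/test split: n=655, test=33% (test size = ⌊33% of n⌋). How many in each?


Test = ⌊655·33/100⌋ = 216
Train = 655 - 216 = 439

Train: 439, Test: 216


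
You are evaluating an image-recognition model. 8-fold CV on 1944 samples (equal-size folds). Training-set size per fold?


Fold size = 1944/8 = 243
Training per fold = 1944 - 243 = 1701

1701


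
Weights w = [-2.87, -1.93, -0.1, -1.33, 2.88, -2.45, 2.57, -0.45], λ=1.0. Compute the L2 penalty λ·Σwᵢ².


‖w‖₂² = (-2.87)² + (-1.93)² + (-0.1)² + (-1.33)² + (2.88)² + (-2.45)² + (2.57)² + (-0.45)²
     = 8.2369 + 3.7249 + 0.01 + 1.7689 + 8.2944 + 6.0025 + 6.6049 + 0.2025
     = 34.845
λ·‖w‖₂² = 1.0·34.845 = 34.845

34.845


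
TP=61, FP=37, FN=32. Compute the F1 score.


Precision = 61/98 = 0.6224
Recall = 61/93 = 0.6559
F1 = 2·P·R/(P+R) = 2·TP/(2·TP+FP+FN) = 122/(122+37+32) = 122/191 = 0.6387

0.6387


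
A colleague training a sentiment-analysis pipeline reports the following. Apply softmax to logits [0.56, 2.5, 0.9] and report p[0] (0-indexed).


Exponentials: e^0.56=1.7507, e^2.5=12.1825, e^0.9=2.4596
Sum = 16.3928
Softmax = [0.1068, 0.7432, 0.15]
p[0] = 1.7507/16.3928 = 0.1068

0.1068


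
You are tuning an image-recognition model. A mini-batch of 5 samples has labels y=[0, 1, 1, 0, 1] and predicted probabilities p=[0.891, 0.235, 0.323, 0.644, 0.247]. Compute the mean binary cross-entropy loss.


L[0] = -ln(1-0.891) = -ln(0.109) = 2.2164
L[1] = -ln(0.235) = 1.4482
L[2] = -ln(0.323) = 1.1301
L[3] = -ln(1-0.644) = -ln(0.356) = 1.0328
L[4] = -ln(0.247) = 1.3984
mean = (2.2164 + 1.4482 + 1.1301 + 1.0328 + 1.3984)/5 = 1.4452

1.4452


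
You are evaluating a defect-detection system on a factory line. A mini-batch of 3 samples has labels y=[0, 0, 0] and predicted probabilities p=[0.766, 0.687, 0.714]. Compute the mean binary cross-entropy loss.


L[0] = -ln(1-0.766) = -ln(0.234) = 1.4524
L[1] = -ln(1-0.687) = -ln(0.313) = 1.1616
L[2] = -ln(1-0.714) = -ln(0.286) = 1.2518
mean = (1.4524 + 1.1616 + 1.2518)/3 = 1.2886

1.2886


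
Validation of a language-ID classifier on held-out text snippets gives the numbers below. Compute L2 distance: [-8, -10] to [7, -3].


d = √((-8-7)² + (-10+ 3)²)
  = √(225 + 49)
  = √274 = 16.5529

16.5529


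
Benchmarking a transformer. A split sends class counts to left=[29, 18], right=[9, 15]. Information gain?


Parent = [38, 33], H_parent = 0.9964
H_left = 0.9601 (n=47), H_right = 0.9544 (n=24)
H_children = (47/71)·0.9601 + (24/71)·0.9544 = 0.9582
IG = 0.9964 - 0.9582 = 0.0382

0.0382


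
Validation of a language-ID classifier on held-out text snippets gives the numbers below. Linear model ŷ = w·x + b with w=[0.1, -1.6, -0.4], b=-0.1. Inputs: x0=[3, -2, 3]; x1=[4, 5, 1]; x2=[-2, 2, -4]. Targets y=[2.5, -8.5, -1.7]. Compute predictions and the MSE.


ŷ0 = (0.1)·(3) + (-1.6)·(-2) + (-0.4)·(3) - 0.1 = 2.2
ŷ1 = (0.1)·(4) + (-1.6)·(5) + (-0.4)·(1) - 0.1 = -8.1
ŷ2 = (0.1)·(-2) + (-1.6)·(2) + (-0.4)·(-4) - 0.1 = -1.9
errors² = [0.09, 0.16, 0.04]
MSE = 0.2900/3 = 0.0967

0.0967


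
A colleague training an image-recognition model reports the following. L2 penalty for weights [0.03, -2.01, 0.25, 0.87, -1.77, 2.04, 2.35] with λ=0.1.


‖w‖₂² = (0.03)² + (-2.01)² + (0.25)² + (0.87)² + (-1.77)² + (2.04)² + (2.35)²
     = 0.0009 + 4.0401 + 0.0625 + 0.7569 + 3.1329 + 4.1616 + 5.5225
     = 17.6774
λ·‖w‖₂² = 0.1·17.6774 = 1.76774

1.76774


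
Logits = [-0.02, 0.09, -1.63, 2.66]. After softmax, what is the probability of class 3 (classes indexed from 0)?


Exponentials: e^-0.02=0.9802, e^0.09=1.0942, e^-1.63=0.1959, e^2.66=14.2963
Sum = 16.5666
Softmax = [0.0592, 0.066, 0.0118, 0.863]
p[3] = 14.2963/16.5666 = 0.863

0.863


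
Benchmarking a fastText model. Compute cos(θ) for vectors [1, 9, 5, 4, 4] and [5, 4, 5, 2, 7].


A·B = 1·5 + 9·4 + 5·5 + 4·2 + 4·7 = 102
‖A‖ = √139 = 11.7898, ‖B‖ = √119 = 10.9087
cos = 102/(√139·√119) = 102/√16541 = 0.7931

0.7931


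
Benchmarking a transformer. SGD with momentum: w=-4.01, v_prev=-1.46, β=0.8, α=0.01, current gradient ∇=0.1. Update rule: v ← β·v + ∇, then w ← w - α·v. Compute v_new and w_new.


v_new = 0.8·-1.46 + 0.1 = -1.168 + 0.1 = -1.068
w_new = -4.01 - 0.01·-1.068 = -4.01 + 0.01068 = -3.99932

v_new=-1.068, w_new=-3.99932


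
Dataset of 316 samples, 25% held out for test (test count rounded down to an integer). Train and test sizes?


Test = ⌊316·25/100⌋ = 79
Train = 316 - 79 = 237

Train: 237, Test: 79


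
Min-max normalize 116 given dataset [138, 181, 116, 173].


min=116, max=181
(116-116)/(181-116) = 0/65 = 0.0

0.0


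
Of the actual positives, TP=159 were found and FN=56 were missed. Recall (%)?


Recall = TP/(TP+FN)
= 159/(159+56)
= 159/215 = 73.95%

73.95%


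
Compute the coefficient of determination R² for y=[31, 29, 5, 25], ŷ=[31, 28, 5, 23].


ȳ = 22.5
SS_res = Σ(y-ŷ)² = 5
SS_tot = Σ(y-ȳ)² = 427
R² = 1 - SS_res/SS_tot = 1 - 0.0117 = 0.9883

0.9883


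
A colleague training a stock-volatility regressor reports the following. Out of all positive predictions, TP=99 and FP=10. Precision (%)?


Precision = TP/(TP+FP)
= 99/(99+10)
= 99/109 = 90.83%

90.83%


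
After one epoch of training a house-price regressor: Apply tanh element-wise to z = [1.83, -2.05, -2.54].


tanh(1.83) = 0.9498
tanh(-2.05) = -0.9674
tanh(-2.54) = -0.9876
result = [0.9498, -0.9674, -0.9876]

[0.9498, -0.9674, -0.9876]


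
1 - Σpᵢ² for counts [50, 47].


Probabilities: [50/97, 47/97] ≈ [0.5155, 0.4845]
Σpᵢ² = (2500 + 2209)/97² = 4709/9409
Gini = 1 - Σpᵢ² = 1 - 4709/9409 = 0.4995

0.4995


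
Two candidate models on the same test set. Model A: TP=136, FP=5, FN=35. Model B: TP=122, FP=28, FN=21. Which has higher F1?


Model A: P=136/141=0.9645, R=136/171=0.7953, F1=2PR/(P+R)=2TP/(2TP+FP+FN)=272/312=0.8718
Model B: P=122/150=0.8133, R=122/143=0.8531, F1=2PR/(P+R)=2TP/(2TP+FP+FN)=244/293=0.8328
0.8718 > 0.8328 → Model A

Model A


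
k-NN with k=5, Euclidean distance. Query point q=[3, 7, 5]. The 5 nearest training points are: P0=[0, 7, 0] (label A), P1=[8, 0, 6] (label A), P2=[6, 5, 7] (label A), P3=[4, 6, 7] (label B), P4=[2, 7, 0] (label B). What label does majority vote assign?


d(q,P0) = 5.831  (label A)
d(q,P1) = 8.6603  (label A)
d(q,P2) = 4.1231  (label A)
d(q,P3) = 2.4495  (label B)
d(q,P4) = 5.099  (label B)
Votes: A=3, B=2
Majority → A

A


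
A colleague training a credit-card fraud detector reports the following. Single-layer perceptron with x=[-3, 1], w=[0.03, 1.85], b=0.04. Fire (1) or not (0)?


z = (-3)·(0.03) + (1)·(1.85) + 0.04
  = 1.8
step(z) = 1 (z≥0)

1


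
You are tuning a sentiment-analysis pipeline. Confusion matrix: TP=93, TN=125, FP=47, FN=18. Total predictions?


Total = TP + TN + FP + FN
= 93 + 125 + 47 + 18
= 283
(Predicted positive: 140, predicted negative: 143)

283


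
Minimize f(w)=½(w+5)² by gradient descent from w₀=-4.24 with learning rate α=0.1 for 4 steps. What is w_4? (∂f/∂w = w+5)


step 1: grad = -4.24+5 = 0.76; w = -4.24 - 0.1·(0.76) = -4.316
step 2: grad = -4.316+5 = 0.684; w = -4.316 - 0.1·(0.684) = -4.3844
step 3: grad = -4.3844+5 = 0.6156; w = -4.3844 - 0.1·(0.6156) = -4.44596
step 4: grad = -4.44596+5 = 0.55404; w = -4.44596 - 0.1·(0.55404) = -4.501364

-4.501364


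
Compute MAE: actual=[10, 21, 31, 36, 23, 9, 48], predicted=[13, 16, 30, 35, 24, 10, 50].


Absolute errors: |10-13|=3, |21-16|=5, |31-30|=1, |36-35|=1, |23-24|=1, |9-10|=1, |48-50|=2
Sum = 14
MAE = 14/7 = 2

2


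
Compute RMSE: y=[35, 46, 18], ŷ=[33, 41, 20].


MSE = 33/3 = 11
RMSE = √(33/3) = 3.3166

3.3166


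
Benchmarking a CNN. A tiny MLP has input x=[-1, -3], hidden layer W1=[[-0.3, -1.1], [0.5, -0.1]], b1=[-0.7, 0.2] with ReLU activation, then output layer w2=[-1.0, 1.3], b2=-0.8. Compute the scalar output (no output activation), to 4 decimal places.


z1[0] = (-0.3)·(-1) + (-1.1)·(-3) - 0.7 = 2.9
z1[1] = (0.5)·(-1) + (-0.1)·(-3) + 0.2 = 0.0
h = ReLU(z1) = [2.9, 0.0]
output = (-1.0)·(2.9) + (1.3)·(0.0) - 0.8 = -3.7

-3.7


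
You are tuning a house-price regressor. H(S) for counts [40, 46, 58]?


Probabilities: [40/144, 46/144, 58/144] ≈ [0.2778, 0.3194, 0.4028]
H = -((40/144)·log₂(40/144) + (46/144)·log₂(46/144) + (58/144)·log₂(58/144))
  = 1.5677 bits

1.5677 bits


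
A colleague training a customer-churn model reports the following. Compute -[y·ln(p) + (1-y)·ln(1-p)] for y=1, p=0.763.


BCE = -[y·ln(p) + (1-y)·ln(1-p)]
= -1·ln(0.763) - 0
= -ln(0.763) = 0.2705

0.2705


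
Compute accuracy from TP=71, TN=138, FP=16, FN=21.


Accuracy = (TP+TN)/(TP+TN+FP+FN)
= (71+138)/(246)
= 209/246 = 84.96%

84.96%


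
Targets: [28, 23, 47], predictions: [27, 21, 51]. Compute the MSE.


Squared errors: (28-27)²=1, (23-21)²=4, (47-51)²=16
Sum = 21
MSE = 21/3 = 7

7


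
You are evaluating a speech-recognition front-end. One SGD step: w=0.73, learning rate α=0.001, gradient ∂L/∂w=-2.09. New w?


w_new = w - α·∇
= 0.73 - 0.001·-2.09
= 0.73 + 0.00209
= 0.73209

0.73209


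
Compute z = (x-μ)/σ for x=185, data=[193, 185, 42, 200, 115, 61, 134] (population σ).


μ = 132.8571, σ = 59.2608
z = (185 - 132.8571)/59.2608 = 0.8799

0.8799


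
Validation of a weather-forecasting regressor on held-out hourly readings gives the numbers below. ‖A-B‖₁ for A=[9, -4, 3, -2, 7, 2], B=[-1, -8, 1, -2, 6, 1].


d = |9+ 1| + |-4+ 8| + |3-1| + |-2+ 2| + |7-6| + |2-1|
  = 10 + 4 + 2 + 0 + 1 + 1
  = 18

18


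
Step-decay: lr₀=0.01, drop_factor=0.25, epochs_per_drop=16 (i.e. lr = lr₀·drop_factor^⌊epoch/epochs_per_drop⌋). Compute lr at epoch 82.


n_drops = ⌊82/16⌋ = 5
lr = 0.01·0.25^5 = 0.01·0.0009765625 = 0.000009765625

0.000009765625


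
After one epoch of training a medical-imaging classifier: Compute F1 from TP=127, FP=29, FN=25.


Precision = 127/156 = 0.8141
Recall = 127/152 = 0.8355
F1 = 2·P·R/(P+R) = 2·TP/(2·TP+FP+FN) = 254/(254+29+25) = 254/308 = 0.8247

0.8247


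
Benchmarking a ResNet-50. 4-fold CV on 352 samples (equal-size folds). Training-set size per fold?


Fold size = 352/4 = 88
Training per fold = 352 - 88 = 264

264


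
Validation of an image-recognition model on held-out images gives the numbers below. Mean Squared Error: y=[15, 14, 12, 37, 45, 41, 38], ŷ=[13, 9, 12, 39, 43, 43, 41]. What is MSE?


Squared errors: (15-13)²=4, (14-9)²=25, (12-12)²=0, (37-39)²=4, (45-43)²=4, (41-43)²=4, (38-41)²=9
Sum = 50
MSE = 50/7 = 50/7

50/7


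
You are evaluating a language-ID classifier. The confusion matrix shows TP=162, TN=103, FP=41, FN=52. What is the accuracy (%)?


Accuracy = (TP+TN)/(TP+TN+FP+FN)
= (162+103)/(358)
= 265/358 = 74.02%

74.02%


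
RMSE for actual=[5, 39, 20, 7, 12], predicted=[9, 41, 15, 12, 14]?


MSE = 74/5 = 14.8
RMSE = √(74/5) = 3.8471

3.8471


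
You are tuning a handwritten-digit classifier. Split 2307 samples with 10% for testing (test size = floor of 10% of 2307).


Test = ⌊2307·10/100⌋ = 230
Train = 2307 - 230 = 2077

Train: 2077, Test: 230


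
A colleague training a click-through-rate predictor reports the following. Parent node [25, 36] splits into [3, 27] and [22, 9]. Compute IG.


Parent = [25, 36], H_parent = 0.9764
H_left = 0.469 (n=30), H_right = 0.8691 (n=31)
H_children = (30/61)·0.469 + (31/61)·0.8691 = 0.6723
IG = 0.9764 - 0.6723 = 0.3041

0.3041


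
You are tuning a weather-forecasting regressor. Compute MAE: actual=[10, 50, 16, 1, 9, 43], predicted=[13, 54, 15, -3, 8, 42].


Absolute errors: |10-13|=3, |50-54|=4, |16-15|=1, |1+ 3|=4, |9-8|=1, |43-42|=1
Sum = 14
MAE = 14/6 = 7/3

7/3


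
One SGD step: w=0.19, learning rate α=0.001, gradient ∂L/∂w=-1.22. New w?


w_new = w - α·∇
= 0.19 - 0.001·-1.22
= 0.19 + 0.00122
= 0.19122

0.19122


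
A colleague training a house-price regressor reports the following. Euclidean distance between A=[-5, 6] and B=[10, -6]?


d = √((-5-10)² + (6+ 6)²)
  = √(225 + 144)
  = √369 = 19.2094

19.2094


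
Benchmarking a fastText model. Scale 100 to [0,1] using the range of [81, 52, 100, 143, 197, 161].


min=52, max=197
(100-52)/(197-52) = 48/145 = 0.331

0.331
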